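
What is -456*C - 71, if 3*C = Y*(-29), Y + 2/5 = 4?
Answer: 78989/5 ≈ 15798.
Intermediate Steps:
Y = 18/5 (Y = -2/5 + 4 = 18/5 ≈ 3.6000)
C = -174/5 (C = ((18/5)*(-29))/3 = (1/3)*(-522/5) = -174/5 ≈ -34.800)
-456*C - 71 = -456*(-174/5) - 71 = 79344/5 - 71 = 78989/5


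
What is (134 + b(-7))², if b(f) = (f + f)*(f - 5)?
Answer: 91204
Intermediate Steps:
b(f) = 2*f*(-5 + f) (b(f) = (2*f)*(-5 + f) = 2*f*(-5 + f))
(134 + b(-7))² = (134 + 2*(-7)*(-5 - 7))² = (134 + 2*(-7)*(-12))² = (134 + 168)² = 302² = 91204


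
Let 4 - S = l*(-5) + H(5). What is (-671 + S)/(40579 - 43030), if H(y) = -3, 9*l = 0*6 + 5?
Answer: 5951/22059 ≈ 0.26978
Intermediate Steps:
l = 5/9 (l = (0*6 + 5)/9 = (0 + 5)/9 = (⅑)*5 = 5/9 ≈ 0.55556)
S = 88/9 (S = 4 - ((5/9)*(-5) - 3) = 4 - (-25/9 - 3) = 4 - 1*(-52/9) = 4 + 52/9 = 88/9 ≈ 9.7778)
(-671 + S)/(40579 - 43030) = (-671 + 88/9)/(40579 - 43030) = -5951/9/(-2451) = -5951/9*(-1/2451) = 5951/22059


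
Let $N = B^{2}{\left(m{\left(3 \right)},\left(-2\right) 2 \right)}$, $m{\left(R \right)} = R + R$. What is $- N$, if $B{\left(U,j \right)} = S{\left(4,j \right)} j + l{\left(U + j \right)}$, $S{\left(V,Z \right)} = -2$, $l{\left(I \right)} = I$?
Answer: $-100$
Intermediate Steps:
$m{\left(R \right)} = 2 R$
$B{\left(U,j \right)} = U - j$ ($B{\left(U,j \right)} = - 2 j + \left(U + j\right) = U - j$)
$N = 100$ ($N = \left(2 \cdot 3 - \left(-2\right) 2\right)^{2} = \left(6 - -4\right)^{2} = \left(6 + 4\right)^{2} = 10^{2} = 100$)
$- N = \left(-1\right) 100 = -100$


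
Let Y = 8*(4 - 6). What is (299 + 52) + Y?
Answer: 335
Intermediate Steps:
Y = -16 (Y = 8*(-2) = -16)
(299 + 52) + Y = (299 + 52) - 16 = 351 - 16 = 335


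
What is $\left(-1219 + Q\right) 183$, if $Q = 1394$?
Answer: $32025$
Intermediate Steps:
$\left(-1219 + Q\right) 183 = \left(-1219 + 1394\right) 183 = 175 \cdot 183 = 32025$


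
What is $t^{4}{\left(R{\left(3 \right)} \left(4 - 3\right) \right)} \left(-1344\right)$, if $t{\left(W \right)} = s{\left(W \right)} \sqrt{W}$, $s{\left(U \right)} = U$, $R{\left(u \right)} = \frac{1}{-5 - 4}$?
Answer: $- \frac{448}{177147} \approx -0.002529$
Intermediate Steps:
$R{\left(u \right)} = - \frac{1}{9}$ ($R{\left(u \right)} = \frac{1}{-9} = - \frac{1}{9}$)
$t{\left(W \right)} = W^{\frac{3}{2}}$ ($t{\left(W \right)} = W \sqrt{W} = W^{\frac{3}{2}}$)
$t^{4}{\left(R{\left(3 \right)} \left(4 - 3\right) \right)} \left(-1344\right) = \left(\left(- \frac{4 - 3}{9}\right)^{\frac{3}{2}}\right)^{4} \left(-1344\right) = \left(\left(\left(- \frac{1}{9}\right) 1\right)^{\frac{3}{2}}\right)^{4} \left(-1344\right) = \left(\left(- \frac{1}{9}\right)^{\frac{3}{2}}\right)^{4} \left(-1344\right) = \left(- \frac{i}{27}\right)^{4} \left(-1344\right) = \frac{1}{531441} \left(-1344\right) = - \frac{448}{177147}$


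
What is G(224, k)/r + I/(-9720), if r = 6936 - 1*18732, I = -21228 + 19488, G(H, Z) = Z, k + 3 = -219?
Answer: 15752/79623 ≈ 0.19783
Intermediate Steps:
k = -222 (k = -3 - 219 = -222)
I = -1740
r = -11796 (r = 6936 - 18732 = -11796)
G(224, k)/r + I/(-9720) = -222/(-11796) - 1740/(-9720) = -222*(-1/11796) - 1740*(-1/9720) = 37/1966 + 29/162 = 15752/79623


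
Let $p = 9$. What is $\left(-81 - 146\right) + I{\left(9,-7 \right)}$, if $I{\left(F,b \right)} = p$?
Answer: $-218$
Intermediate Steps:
$I{\left(F,b \right)} = 9$
$\left(-81 - 146\right) + I{\left(9,-7 \right)} = \left(-81 - 146\right) + 9 = -227 + 9 = -218$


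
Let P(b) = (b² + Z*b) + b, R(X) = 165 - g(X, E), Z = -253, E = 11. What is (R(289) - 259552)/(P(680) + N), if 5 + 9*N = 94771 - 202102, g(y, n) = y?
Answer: -584271/628006 ≈ -0.93036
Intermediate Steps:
R(X) = 165 - X
P(b) = b² - 252*b (P(b) = (b² - 253*b) + b = b² - 252*b)
N = -107336/9 (N = -5/9 + (94771 - 202102)/9 = -5/9 + (⅑)*(-107331) = -5/9 - 35777/3 = -107336/9 ≈ -11926.)
(R(289) - 259552)/(P(680) + N) = ((165 - 1*289) - 259552)/(680*(-252 + 680) - 107336/9) = ((165 - 289) - 259552)/(680*428 - 107336/9) = (-124 - 259552)/(291040 - 107336/9) = -259676/2512024/9 = -259676*9/2512024 = -584271/628006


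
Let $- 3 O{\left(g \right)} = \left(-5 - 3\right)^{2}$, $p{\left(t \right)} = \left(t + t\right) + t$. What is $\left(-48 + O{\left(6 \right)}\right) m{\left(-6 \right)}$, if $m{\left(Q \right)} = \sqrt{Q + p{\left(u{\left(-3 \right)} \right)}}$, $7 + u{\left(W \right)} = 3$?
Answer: $- 208 i \sqrt{2} \approx - 294.16 i$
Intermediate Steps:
$u{\left(W \right)} = -4$ ($u{\left(W \right)} = -7 + 3 = -4$)
$p{\left(t \right)} = 3 t$ ($p{\left(t \right)} = 2 t + t = 3 t$)
$m{\left(Q \right)} = \sqrt{-12 + Q}$ ($m{\left(Q \right)} = \sqrt{Q + 3 \left(-4\right)} = \sqrt{Q - 12} = \sqrt{-12 + Q}$)
$O{\left(g \right)} = - \frac{64}{3}$ ($O{\left(g \right)} = - \frac{\left(-5 - 3\right)^{2}}{3} = - \frac{\left(-8\right)^{2}}{3} = \left(- \frac{1}{3}\right) 64 = - \frac{64}{3}$)
$\left(-48 + O{\left(6 \right)}\right) m{\left(-6 \right)} = \left(-48 - \frac{64}{3}\right) \sqrt{-12 - 6} = - \frac{208 \sqrt{-18}}{3} = - \frac{208 \cdot 3 i \sqrt{2}}{3} = - 208 i \sqrt{2}$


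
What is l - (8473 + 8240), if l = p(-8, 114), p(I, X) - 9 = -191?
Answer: -16895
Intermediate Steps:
p(I, X) = -182 (p(I, X) = 9 - 191 = -182)
l = -182
l - (8473 + 8240) = -182 - (8473 + 8240) = -182 - 1*16713 = -182 - 16713 = -16895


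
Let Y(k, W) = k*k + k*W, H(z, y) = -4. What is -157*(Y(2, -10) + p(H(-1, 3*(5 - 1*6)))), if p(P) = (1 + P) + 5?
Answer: 2198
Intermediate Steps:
Y(k, W) = k**2 + W*k
p(P) = 6 + P
-157*(Y(2, -10) + p(H(-1, 3*(5 - 1*6)))) = -157*(2*(-10 + 2) + (6 - 4)) = -157*(2*(-8) + 2) = -157*(-16 + 2) = -157*(-14) = 2198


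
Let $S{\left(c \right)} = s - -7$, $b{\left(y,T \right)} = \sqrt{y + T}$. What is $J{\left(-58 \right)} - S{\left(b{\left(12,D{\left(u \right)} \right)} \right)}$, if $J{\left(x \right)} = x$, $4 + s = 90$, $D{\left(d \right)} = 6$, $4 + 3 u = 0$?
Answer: $-151$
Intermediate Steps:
$u = - \frac{4}{3}$ ($u = - \frac{4}{3} + \frac{1}{3} \cdot 0 = - \frac{4}{3} + 0 = - \frac{4}{3} \approx -1.3333$)
$b{\left(y,T \right)} = \sqrt{T + y}$
$s = 86$ ($s = -4 + 90 = 86$)
$S{\left(c \right)} = 93$ ($S{\left(c \right)} = 86 - -7 = 86 + 7 = 93$)
$J{\left(-58 \right)} - S{\left(b{\left(12,D{\left(u \right)} \right)} \right)} = -58 - 93 = -151$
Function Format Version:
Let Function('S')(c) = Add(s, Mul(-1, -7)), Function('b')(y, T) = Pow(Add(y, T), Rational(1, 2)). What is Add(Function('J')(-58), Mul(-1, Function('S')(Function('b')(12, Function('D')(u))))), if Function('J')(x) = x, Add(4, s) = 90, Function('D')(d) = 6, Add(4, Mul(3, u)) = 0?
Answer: -151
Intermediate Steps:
u = Rational(-4, 3) (u = Add(Rational(-4, 3), Mul(Rational(1, 3), 0)) = Add(Rational(-4, 3), 0) = Rational(-4, 3) ≈ -1.3333)
Function('b')(y, T) = Pow(Add(T, y), Rational(1, 2))
s = 86 (s = Add(-4, 90) = 86)
Function('S')(c) = 93 (Function('S')(c) = Add(86, Mul(-1, -7)) = Add(86, 7) = 93)
Add(Function('J')(-58), Mul(-1, Function('S')(Function('b')(12, Function('D')(u))))) = Add(-58, Mul(-1, 93)) = Add(-58, -93) = -151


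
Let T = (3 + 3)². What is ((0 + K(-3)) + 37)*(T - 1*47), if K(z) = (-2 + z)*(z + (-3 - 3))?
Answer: -902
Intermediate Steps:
K(z) = (-6 + z)*(-2 + z) (K(z) = (-2 + z)*(z - 6) = (-2 + z)*(-6 + z) = (-6 + z)*(-2 + z))
T = 36 (T = 6² = 36)
((0 + K(-3)) + 37)*(T - 1*47) = ((0 + (12 + (-3)² - 8*(-3))) + 37)*(36 - 1*47) = ((0 + (12 + 9 + 24)) + 37)*(36 - 47) = ((0 + 45) + 37)*(-11) = (45 + 37)*(-11) = 82*(-11) = -902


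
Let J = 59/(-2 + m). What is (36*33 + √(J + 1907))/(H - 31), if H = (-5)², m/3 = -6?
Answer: -198 - √190405/60 ≈ -205.27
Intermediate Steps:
m = -18 (m = 3*(-6) = -18)
H = 25
J = -59/20 (J = 59/(-2 - 18) = 59/(-20) = -1/20*59 = -59/20 ≈ -2.9500)
(36*33 + √(J + 1907))/(H - 31) = (36*33 + √(-59/20 + 1907))/(25 - 31) = (1188 + √(38081/20))/(-6) = (1188 + √190405/10)*(-⅙) = -198 - √190405/60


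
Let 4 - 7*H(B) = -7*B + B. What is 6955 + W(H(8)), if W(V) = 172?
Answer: 7127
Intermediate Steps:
H(B) = 4/7 + 6*B/7 (H(B) = 4/7 - (-7*B + B)/7 = 4/7 - (-6)*B/7 = 4/7 + 6*B/7)
6955 + W(H(8)) = 6955 + 172 = 7127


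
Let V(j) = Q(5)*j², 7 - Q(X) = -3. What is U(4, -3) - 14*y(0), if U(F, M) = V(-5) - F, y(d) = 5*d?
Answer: 246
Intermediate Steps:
Q(X) = 10 (Q(X) = 7 - 1*(-3) = 7 + 3 = 10)
V(j) = 10*j²
U(F, M) = 250 - F (U(F, M) = 10*(-5)² - F = 10*25 - F = 250 - F)
U(4, -3) - 14*y(0) = (250 - 1*4) - 70*0 = (250 - 4) - 14*0 = 246 + 0 = 246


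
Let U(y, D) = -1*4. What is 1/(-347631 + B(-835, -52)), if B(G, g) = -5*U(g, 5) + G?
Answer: -1/348446 ≈ -2.8699e-6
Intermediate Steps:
U(y, D) = -4
B(G, g) = 20 + G (B(G, g) = -5*(-4) + G = 20 + G)
1/(-347631 + B(-835, -52)) = 1/(-347631 + (20 - 835)) = 1/(-347631 - 815) = 1/(-348446) = -1/348446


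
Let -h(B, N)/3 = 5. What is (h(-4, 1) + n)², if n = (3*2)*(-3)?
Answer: 1089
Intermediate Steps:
h(B, N) = -15 (h(B, N) = -3*5 = -15)
n = -18 (n = 6*(-3) = -18)
(h(-4, 1) + n)² = (-15 - 18)² = (-33)² = 1089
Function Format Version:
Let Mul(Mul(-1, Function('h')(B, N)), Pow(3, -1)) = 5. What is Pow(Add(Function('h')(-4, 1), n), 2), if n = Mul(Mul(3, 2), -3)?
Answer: 1089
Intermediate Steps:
Function('h')(B, N) = -15 (Function('h')(B, N) = Mul(-3, 5) = -15)
n = -18 (n = Mul(6, -3) = -18)
Pow(Add(Function('h')(-4, 1), n), 2) = Pow(Add(-15, -18), 2) = Pow(-33, 2) = 1089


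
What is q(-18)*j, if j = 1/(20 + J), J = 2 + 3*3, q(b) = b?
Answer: -18/31 ≈ -0.58065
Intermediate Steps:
J = 11 (J = 2 + 9 = 11)
j = 1/31 (j = 1/(20 + 11) = 1/31 ≈ 0.032258)
q(-18)*j = -18*1/31 = -18/31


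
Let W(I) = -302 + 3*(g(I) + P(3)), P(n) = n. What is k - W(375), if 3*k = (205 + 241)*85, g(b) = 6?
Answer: 38735/3 ≈ 12912.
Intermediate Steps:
W(I) = -275 (W(I) = -302 + 3*(6 + 3) = -302 + 3*9 = -302 + 27 = -275)
k = 37910/3 (k = ((205 + 241)*85)/3 = (446*85)/3 = (1/3)*37910 = 37910/3 ≈ 12637.)
k - W(375) = 37910/3 - 1*(-275) = 37910/3 + 275 = 38735/3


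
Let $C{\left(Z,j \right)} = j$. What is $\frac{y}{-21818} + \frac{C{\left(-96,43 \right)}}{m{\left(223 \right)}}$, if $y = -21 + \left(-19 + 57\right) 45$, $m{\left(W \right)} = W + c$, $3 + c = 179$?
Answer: $\frac{264263}{8705382} \approx 0.030356$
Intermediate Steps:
$c = 176$ ($c = -3 + 179 = 176$)
$m{\left(W \right)} = 176 + W$ ($m{\left(W \right)} = W + 176 = 176 + W$)
$y = 1689$ ($y = -21 + 38 \cdot 45 = -21 + 1710 = 1689$)
$\frac{y}{-21818} + \frac{C{\left(-96,43 \right)}}{m{\left(223 \right)}} = \frac{1689}{-21818} + \frac{43}{176 + 223} = 1689 \left(- \frac{1}{21818}\right) + \frac{43}{399} = - \frac{1689}{21818} + 43 \cdot \frac{1}{399} = - \frac{1689}{21818} + \frac{43}{399} = \frac{264263}{8705382}$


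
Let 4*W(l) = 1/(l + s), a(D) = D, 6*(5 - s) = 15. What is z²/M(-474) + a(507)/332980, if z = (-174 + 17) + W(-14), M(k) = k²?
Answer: 4403294357833/39575873059920 ≈ 0.11126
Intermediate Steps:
s = 5/2 (s = 5 - ⅙*15 = 5 - 5/2 = 5/2 ≈ 2.5000)
W(l) = 1/(4*(5/2 + l)) (W(l) = 1/(4*(l + 5/2)) = 1/(4*(5/2 + l)))
z = -7223/46 (z = (-174 + 17) + 1/(2*(5 + 2*(-14))) = -157 + 1/(2*(5 - 28)) = -157 + (½)/(-23) = -157 + (½)*(-1/23) = -157 - 1/46 = -7223/46 ≈ -157.02)
z²/M(-474) + a(507)/332980 = (-7223/46)²/((-474)²) + 507/332980 = (52171729/2116)/224676 + 507*(1/332980) = (52171729/2116)*(1/224676) + 507/332980 = 52171729/475414416 + 507/332980 = 4403294357833/39575873059920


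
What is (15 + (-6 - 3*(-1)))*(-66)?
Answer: -792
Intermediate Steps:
(15 + (-6 - 3*(-1)))*(-66) = (15 + (-6 + 3))*(-66) = (15 - 3)*(-66) = 12*(-66) = -792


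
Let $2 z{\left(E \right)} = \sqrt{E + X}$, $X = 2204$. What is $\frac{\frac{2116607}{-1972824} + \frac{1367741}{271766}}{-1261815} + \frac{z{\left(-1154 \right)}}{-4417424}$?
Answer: $- \frac{1061545226311}{338258839863039480} - \frac{5 \sqrt{42}}{8834848} \approx -6.806 \cdot 10^{-6}$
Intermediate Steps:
$z{\left(E \right)} = \frac{\sqrt{2204 + E}}{2}$ ($z{\left(E \right)} = \frac{\sqrt{E + 2204}}{2} = \frac{\sqrt{2204 + E}}{2}$)
$\frac{\frac{2116607}{-1972824} + \frac{1367741}{271766}}{-1261815} + \frac{z{\left(-1154 \right)}}{-4417424} = \frac{\frac{2116607}{-1972824} + \frac{1367741}{271766}}{-1261815} + \frac{\frac{1}{2} \sqrt{2204 - 1154}}{-4417424} = \left(2116607 \left(- \frac{1}{1972824}\right) + 1367741 \cdot \frac{1}{271766}\right) \left(- \frac{1}{1261815}\right) + \frac{\sqrt{1050}}{2} \left(- \frac{1}{4417424}\right) = \left(- \frac{2116607}{1972824} + \frac{1367741}{271766}\right) \left(- \frac{1}{1261815}\right) + \frac{5 \sqrt{42}}{2} \left(- \frac{1}{4417424}\right) = \frac{1061545226311}{268073243592} \left(- \frac{1}{1261815}\right) + \frac{5 \sqrt{42}}{2} \left(- \frac{1}{4417424}\right) = - \frac{1061545226311}{338258839863039480} - \frac{5 \sqrt{42}}{8834848}$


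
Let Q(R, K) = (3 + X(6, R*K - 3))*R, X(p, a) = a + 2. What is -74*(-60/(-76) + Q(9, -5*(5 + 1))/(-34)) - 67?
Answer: -1736147/323 ≈ -5375.1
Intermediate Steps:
X(p, a) = 2 + a
Q(R, K) = R*(2 + K*R) (Q(R, K) = (3 + (2 + (R*K - 3)))*R = (3 + (2 + (K*R - 3)))*R = (3 + (2 + (-3 + K*R)))*R = (3 + (-1 + K*R))*R = (2 + K*R)*R = R*(2 + K*R))
-74*(-60/(-76) + Q(9, -5*(5 + 1))/(-34)) - 67 = -74*(-60/(-76) + (9*(2 - 5*(5 + 1)*9))/(-34)) - 67 = -74*(-60*(-1/76) + (9*(2 - 5*6*9))*(-1/34)) - 67 = -74*(15/19 + (9*(2 - 30*9))*(-1/34)) - 67 = -74*(15/19 + (9*(2 - 270))*(-1/34)) - 67 = -74*(15/19 + (9*(-268))*(-1/34)) - 67 = -74*(15/19 - 2412*(-1/34)) - 67 = -74*(15/19 + 1206/17) - 67 = -74*23169/323 - 67 = -1714506/323 - 67 = -1736147/323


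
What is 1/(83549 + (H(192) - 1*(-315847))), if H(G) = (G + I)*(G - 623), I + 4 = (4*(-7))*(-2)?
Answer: 1/294232 ≈ 3.3987e-6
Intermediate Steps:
I = 52 (I = -4 + (4*(-7))*(-2) = -4 - 28*(-2) = -4 + 56 = 52)
H(G) = (-623 + G)*(52 + G) (H(G) = (G + 52)*(G - 623) = (52 + G)*(-623 + G) = (-623 + G)*(52 + G))
1/(83549 + (H(192) - 1*(-315847))) = 1/(83549 + ((-32396 + 192² - 571*192) - 1*(-315847))) = 1/(83549 + ((-32396 + 36864 - 109632) + 315847)) = 1/(83549 + (-105164 + 315847)) = 1/(83549 + 210683) = 1/294232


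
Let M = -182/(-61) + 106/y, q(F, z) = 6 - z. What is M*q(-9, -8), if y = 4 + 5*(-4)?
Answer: -12439/244 ≈ -50.979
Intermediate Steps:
y = -16 (y = 4 - 20 = -16)
M = -1777/488 (M = -182/(-61) + 106/(-16) = -182*(-1/61) + 106*(-1/16) = 182/61 - 53/8 = -1777/488 ≈ -3.6414)
M*q(-9, -8) = -1777*(6 - 1*(-8))/488 = -1777*(6 + 8)/488 = -1777/488*14 = -12439/244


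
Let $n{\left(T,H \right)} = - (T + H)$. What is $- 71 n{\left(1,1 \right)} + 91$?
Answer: $233$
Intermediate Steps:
$n{\left(T,H \right)} = - H - T$ ($n{\left(T,H \right)} = - (H + T) = - H - T$)
$- 71 n{\left(1,1 \right)} + 91 = - 71 \left(\left(-1\right) 1 - 1\right) + 91 = - 71 \left(-1 - 1\right) + 91 = \left(-71\right) \left(-2\right) + 91 = 142 + 91 = 233$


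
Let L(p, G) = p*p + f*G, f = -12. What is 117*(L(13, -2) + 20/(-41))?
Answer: 923481/41 ≈ 22524.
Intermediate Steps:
L(p, G) = p² - 12*G (L(p, G) = p*p - 12*G = p² - 12*G)
117*(L(13, -2) + 20/(-41)) = 117*((13² - 12*(-2)) + 20/(-41)) = 117*((169 + 24) + 20*(-1/41)) = 117*(193 - 20/41) = 117*(7893/41) = 923481/41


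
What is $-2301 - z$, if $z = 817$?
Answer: $-3118$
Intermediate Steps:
$-2301 - z = -2301 - 817 = -3118$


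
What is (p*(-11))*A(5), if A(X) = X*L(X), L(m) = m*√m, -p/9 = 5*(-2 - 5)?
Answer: -86625*√5 ≈ -1.9370e+5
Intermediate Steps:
p = 315 (p = -45*(-2 - 5) = -45*(-7) = -9*(-35) = 315)
L(m) = m^(3/2)
A(X) = X^(5/2) (A(X) = X*X^(3/2) = X^(5/2))
(p*(-11))*A(5) = (315*(-11))*5^(5/2) = -86625*√5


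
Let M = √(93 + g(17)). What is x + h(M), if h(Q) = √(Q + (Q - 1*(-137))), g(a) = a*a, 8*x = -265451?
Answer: -265451/8 + √(137 + 2*√382) ≈ -33168.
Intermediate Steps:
x = -265451/8 (x = (⅛)*(-265451) = -265451/8 ≈ -33181.)
g(a) = a²
M = √382 (M = √(93 + 17²) = √(93 + 289) = √382 ≈ 19.545)
h(Q) = √(137 + 2*Q) (h(Q) = √(Q + (Q + 137)) = √(Q + (137 + Q)) = √(137 + 2*Q))
x + h(M) = -265451/8 + √(137 + 2*√382)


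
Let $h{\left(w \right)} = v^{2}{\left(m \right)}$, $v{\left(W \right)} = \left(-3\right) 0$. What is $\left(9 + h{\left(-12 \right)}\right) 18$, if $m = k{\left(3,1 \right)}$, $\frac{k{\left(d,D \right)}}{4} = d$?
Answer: $162$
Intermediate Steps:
$k{\left(d,D \right)} = 4 d$
$m = 12$ ($m = 4 \cdot 3 = 12$)
$v{\left(W \right)} = 0$
$h{\left(w \right)} = 0$ ($h{\left(w \right)} = 0^{2} = 0$)
$\left(9 + h{\left(-12 \right)}\right) 18 = \left(9 + 0\right) 18 = 9 \cdot 18 = 162$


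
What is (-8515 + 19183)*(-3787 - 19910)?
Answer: -252799596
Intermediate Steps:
(-8515 + 19183)*(-3787 - 19910) = 10668*(-23697) = -252799596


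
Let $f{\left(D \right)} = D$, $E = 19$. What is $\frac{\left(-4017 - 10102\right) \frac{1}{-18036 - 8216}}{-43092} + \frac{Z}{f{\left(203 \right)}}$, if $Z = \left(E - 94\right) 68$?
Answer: $- \frac{824197700651}{32806284336} \approx -25.123$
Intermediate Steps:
$Z = -5100$ ($Z = \left(19 - 94\right) 68 = \left(-75\right) 68 = -5100$)
$\frac{\left(-4017 - 10102\right) \frac{1}{-18036 - 8216}}{-43092} + \frac{Z}{f{\left(203 \right)}} = \frac{\left(-4017 - 10102\right) \frac{1}{-18036 - 8216}}{-43092} - \frac{5100}{203} = - \frac{14119}{-26252} \left(- \frac{1}{43092}\right) - \frac{5100}{203} = \left(-14119\right) \left(- \frac{1}{26252}\right) \left(- \frac{1}{43092}\right) - \frac{5100}{203} = \frac{14119}{26252} \left(- \frac{1}{43092}\right) - \frac{5100}{203} = - \frac{2017}{161607312} - \frac{5100}{203} = - \frac{824197700651}{32806284336}$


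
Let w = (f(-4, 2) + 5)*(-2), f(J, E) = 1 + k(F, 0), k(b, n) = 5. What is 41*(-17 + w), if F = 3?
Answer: -1599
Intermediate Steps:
f(J, E) = 6 (f(J, E) = 1 + 5 = 6)
w = -22 (w = (6 + 5)*(-2) = 11*(-2) = -22)
41*(-17 + w) = 41*(-17 - 22) = 41*(-39) = -1599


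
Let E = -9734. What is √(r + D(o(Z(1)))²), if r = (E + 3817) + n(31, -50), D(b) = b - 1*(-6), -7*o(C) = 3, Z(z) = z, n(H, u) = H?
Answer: 3*I*√31877/7 ≈ 76.518*I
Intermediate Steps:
o(C) = -3/7 (o(C) = -⅐*3 = -3/7)
D(b) = 6 + b (D(b) = b + 6 = 6 + b)
r = -5886 (r = (-9734 + 3817) + 31 = -5917 + 31 = -5886)
√(r + D(o(Z(1)))²) = √(-5886 + (6 - 3/7)²) = √(-5886 + (39/7)²) = √(-5886 + 1521/49) = √(-286893/49) = 3*I*√31877/7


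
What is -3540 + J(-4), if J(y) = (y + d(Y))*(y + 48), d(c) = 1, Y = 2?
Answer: -3672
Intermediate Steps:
J(y) = (1 + y)*(48 + y) (J(y) = (y + 1)*(y + 48) = (1 + y)*(48 + y))
-3540 + J(-4) = -3540 + (48 + (-4)² + 49*(-4)) = -3540 + (48 + 16 - 196) = -3540 - 132 = -3672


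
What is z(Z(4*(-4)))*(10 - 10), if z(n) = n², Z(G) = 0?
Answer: 0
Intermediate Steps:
z(Z(4*(-4)))*(10 - 10) = 0²*(10 - 10) = 0*0 = 0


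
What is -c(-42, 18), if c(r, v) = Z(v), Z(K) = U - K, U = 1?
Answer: 17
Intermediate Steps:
Z(K) = 1 - K
c(r, v) = 1 - v
-c(-42, 18) = -(1 - 1*18) = -(1 - 18) = -1*(-17) = 17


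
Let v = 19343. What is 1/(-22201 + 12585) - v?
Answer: -186002289/9616 ≈ -19343.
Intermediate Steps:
1/(-22201 + 12585) - v = 1/(-22201 + 12585) - 1*19343 = 1/(-9616) - 19343 = -1/9616 - 19343 = -186002289/9616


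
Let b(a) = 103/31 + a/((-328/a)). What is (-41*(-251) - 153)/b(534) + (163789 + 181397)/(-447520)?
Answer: -6146439046169/492610548880 ≈ -12.477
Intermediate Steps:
b(a) = 103/31 - a²/328 (b(a) = 103*(1/31) + a*(-a/328) = 103/31 - a²/328)
(-41*(-251) - 153)/b(534) + (163789 + 181397)/(-447520) = (-41*(-251) - 153)/(103/31 - 1/328*534²) + (163789 + 181397)/(-447520) = (10291 - 153)/(103/31 - 1/328*285156) + 345186*(-1/447520) = 10138/(103/31 - 71289/82) - 172593/223760 = 10138/(-2201513/2542) - 172593/223760 = 10138*(-2542/2201513) - 172593/223760 = -25770796/2201513 - 172593/223760 = -6146439046169/492610548880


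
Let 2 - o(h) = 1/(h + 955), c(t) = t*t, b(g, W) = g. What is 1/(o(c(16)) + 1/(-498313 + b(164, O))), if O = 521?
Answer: 603258439/1206017518 ≈ 0.50021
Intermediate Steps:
c(t) = t**2
o(h) = 2 - 1/(955 + h) (o(h) = 2 - 1/(h + 955) = 2 - 1/(955 + h))
1/(o(c(16)) + 1/(-498313 + b(164, O))) = 1/((1909 + 2*16**2)/(955 + 16**2) + 1/(-498313 + 164)) = 1/((1909 + 2*256)/(955 + 256) + 1/(-498149)) = 1/((1909 + 512)/1211 - 1/498149) = 1/((1/1211)*2421 - 1/498149) = 1/(2421/1211 - 1/498149) = 1/(1206017518/603258439) = 603258439/1206017518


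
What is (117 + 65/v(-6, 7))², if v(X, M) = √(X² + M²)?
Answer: 233558/17 + 3042*√85/17 ≈ 15388.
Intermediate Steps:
v(X, M) = √(M² + X²)
(117 + 65/v(-6, 7))² = (117 + 65/(√(7² + (-6)²)))² = (117 + 65/(√(49 + 36)))² = (117 + 65/(√85))² = (117 + 65*(√85/85))² = (117 + 13*√85/17)²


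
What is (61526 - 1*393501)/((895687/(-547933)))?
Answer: 181900057675/895687 ≈ 2.0308e+5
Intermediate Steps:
(61526 - 1*393501)/((895687/(-547933))) = (61526 - 393501)/((895687*(-1/547933))) = -331975/(-895687/547933) = -331975*(-547933/895687) = 181900057675/895687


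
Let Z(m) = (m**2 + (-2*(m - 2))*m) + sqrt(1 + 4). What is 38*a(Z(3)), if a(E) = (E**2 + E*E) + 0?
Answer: 1064 + 456*sqrt(5) ≈ 2083.6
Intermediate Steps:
Z(m) = sqrt(5) + m**2 + m*(4 - 2*m) (Z(m) = (m**2 + (-2*(-2 + m))*m) + sqrt(5) = (m**2 + (4 - 2*m)*m) + sqrt(5) = (m**2 + m*(4 - 2*m)) + sqrt(5) = sqrt(5) + m**2 + m*(4 - 2*m))
a(E) = 2*E**2 (a(E) = (E**2 + E**2) + 0 = 2*E**2 + 0 = 2*E**2)
38*a(Z(3)) = 38*(2*(sqrt(5) - 1*3**2 + 4*3)**2) = 38*(2*(sqrt(5) - 1*9 + 12)**2) = 38*(2*(sqrt(5) - 9 + 12)**2) = 38*(2*(3 + sqrt(5))**2) = 76*(3 + sqrt(5))**2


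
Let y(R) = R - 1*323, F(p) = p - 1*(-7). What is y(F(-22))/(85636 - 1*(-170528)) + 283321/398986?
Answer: 9055222922/12775731213 ≈ 0.70878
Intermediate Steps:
F(p) = 7 + p (F(p) = p + 7 = 7 + p)
y(R) = -323 + R (y(R) = R - 323 = -323 + R)
y(F(-22))/(85636 - 1*(-170528)) + 283321/398986 = (-323 + (7 - 22))/(85636 - 1*(-170528)) + 283321/398986 = (-323 - 15)/(85636 + 170528) + 283321*(1/398986) = -338/256164 + 283321/398986 = -338*1/256164 + 283321/398986 = -169/128082 + 283321/398986 = 9055222922/12775731213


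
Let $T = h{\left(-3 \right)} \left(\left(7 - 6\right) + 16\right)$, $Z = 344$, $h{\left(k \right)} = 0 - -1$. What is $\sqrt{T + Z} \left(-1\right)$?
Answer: $-19$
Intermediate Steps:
$h{\left(k \right)} = 1$ ($h{\left(k \right)} = 0 + 1 = 1$)
$T = 17$ ($T = 1 \left(\left(7 - 6\right) + 16\right) = 1 \left(1 + 16\right) = 1 \cdot 17 = 17$)
$\sqrt{T + Z} \left(-1\right) = \sqrt{17 + 344} \left(-1\right) = \sqrt{361} \left(-1\right) = 19 \left(-1\right) = -19$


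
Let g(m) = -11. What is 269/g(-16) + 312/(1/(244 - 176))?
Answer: 233107/11 ≈ 21192.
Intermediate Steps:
269/g(-16) + 312/(1/(244 - 176)) = 269/(-11) + 312/(1/(244 - 176)) = 269*(-1/11) + 312/(1/68) = -269/11 + 312/(1/68) = -269/11 + 312*68 = -269/11 + 21216 = 233107/11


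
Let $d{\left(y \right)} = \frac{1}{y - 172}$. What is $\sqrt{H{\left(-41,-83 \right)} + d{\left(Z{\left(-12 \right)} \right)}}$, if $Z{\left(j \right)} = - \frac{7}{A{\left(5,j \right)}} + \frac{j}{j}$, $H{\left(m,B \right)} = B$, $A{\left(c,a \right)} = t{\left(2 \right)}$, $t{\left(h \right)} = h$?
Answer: $\frac{i \sqrt{10110181}}{349} \approx 9.1107 i$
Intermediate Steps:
$A{\left(c,a \right)} = 2$
$Z{\left(j \right)} = - \frac{5}{2}$ ($Z{\left(j \right)} = - \frac{7}{2} + \frac{j}{j} = \left(-7\right) \frac{1}{2} + 1 = - \frac{7}{2} + 1 = - \frac{5}{2}$)
$d{\left(y \right)} = \frac{1}{-172 + y}$
$\sqrt{H{\left(-41,-83 \right)} + d{\left(Z{\left(-12 \right)} \right)}} = \sqrt{-83 + \frac{1}{-172 - \frac{5}{2}}} = \sqrt{-83 + \frac{1}{- \frac{349}{2}}} = \sqrt{-83 - \frac{2}{349}} = \sqrt{- \frac{28969}{349}} = \frac{i \sqrt{10110181}}{349}$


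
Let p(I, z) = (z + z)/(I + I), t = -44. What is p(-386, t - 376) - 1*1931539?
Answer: -372786817/193 ≈ -1.9315e+6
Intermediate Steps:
p(I, z) = z/I (p(I, z) = (2*z)/((2*I)) = (2*z)*(1/(2*I)) = z/I)
p(-386, t - 376) - 1*1931539 = (-44 - 376)/(-386) - 1*1931539 = -420*(-1/386) - 1931539 = 210/193 - 1931539 = -372786817/193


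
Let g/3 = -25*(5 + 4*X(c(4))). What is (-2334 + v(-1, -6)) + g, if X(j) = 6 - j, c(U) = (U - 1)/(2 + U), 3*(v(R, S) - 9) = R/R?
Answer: -13049/3 ≈ -4349.7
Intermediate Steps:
v(R, S) = 28/3 (v(R, S) = 9 + (R/R)/3 = 9 + (⅓)*1 = 9 + ⅓ = 28/3)
c(U) = (-1 + U)/(2 + U)
g = -2025 (g = 3*(-25*(5 + 4*(6 - (-1 + 4)/(2 + 4)))) = 3*(-25*(5 + 4*(6 - 3/6))) = 3*(-25*(5 + 4*(6 - 1*½))) = 3*(-25*(5 + 4*(6 - ½))) = 3*(-25*(5 + 4*(11/2))) = 3*(-25*(5 + 22)) = 3*(-25*27) = 3*(-675) = -2025)
(-2334 + v(-1, -6)) + g = (-2334 + 28/3) - 2025 = -6974/3 - 2025 = -13049/3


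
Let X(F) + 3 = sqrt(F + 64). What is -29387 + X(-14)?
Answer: -29390 + 5*sqrt(2) ≈ -29383.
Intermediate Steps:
X(F) = -3 + sqrt(64 + F) (X(F) = -3 + sqrt(F + 64) = -3 + sqrt(64 + F))
-29387 + X(-14) = -29387 + (-3 + sqrt(64 - 14)) = -29387 + (-3 + sqrt(50)) = -29387 + (-3 + 5*sqrt(2)) = -29390 + 5*sqrt(2)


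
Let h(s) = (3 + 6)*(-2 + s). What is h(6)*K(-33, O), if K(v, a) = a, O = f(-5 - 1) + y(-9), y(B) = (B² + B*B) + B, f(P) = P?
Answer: 5292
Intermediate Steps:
h(s) = -18 + 9*s (h(s) = 9*(-2 + s) = -18 + 9*s)
y(B) = B + 2*B² (y(B) = (B² + B²) + B = 2*B² + B = B + 2*B²)
O = 147 (O = (-5 - 1) - 9*(1 + 2*(-9)) = -6 - 9*(1 - 18) = -6 - 9*(-17) = -6 + 153 = 147)
h(6)*K(-33, O) = (-18 + 9*6)*147 = (-18 + 54)*147 = 36*147 = 5292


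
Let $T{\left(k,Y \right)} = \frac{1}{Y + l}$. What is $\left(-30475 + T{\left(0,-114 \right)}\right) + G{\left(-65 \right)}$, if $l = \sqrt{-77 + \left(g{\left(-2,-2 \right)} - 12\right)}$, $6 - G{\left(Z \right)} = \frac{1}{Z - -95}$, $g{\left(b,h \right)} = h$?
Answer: $- \frac{11962450597}{392610} - \frac{i \sqrt{91}}{13087} \approx -30469.0 - 0.00072892 i$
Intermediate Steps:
$G{\left(Z \right)} = 6 - \frac{1}{95 + Z}$ ($G{\left(Z \right)} = 6 - \frac{1}{Z - -95} = 6 - \frac{1}{Z + 95} = 6 - \frac{1}{95 + Z}$)
$l = i \sqrt{91}$ ($l = \sqrt{-77 - 14} = \sqrt{-91} = i \sqrt{91} \approx 9.5394 i$)
$T{\left(k,Y \right)} = \frac{1}{Y + i \sqrt{91}}$
$\left(-30475 + T{\left(0,-114 \right)}\right) + G{\left(-65 \right)} = \left(-30475 + \frac{1}{-114 + i \sqrt{91}}\right) + \frac{569 + 6 \left(-65\right)}{95 - 65} = \left(-30475 + \frac{1}{-114 + i \sqrt{91}}\right) + \frac{569 - 390}{30} = \left(-30475 + \frac{1}{-114 + i \sqrt{91}}\right) + \frac{1}{30} \cdot 179 = \left(-30475 + \frac{1}{-114 + i \sqrt{91}}\right) + \frac{179}{30} = - \frac{914071}{30} + \frac{1}{-114 + i \sqrt{91}}$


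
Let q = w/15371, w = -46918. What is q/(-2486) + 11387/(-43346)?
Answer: -216544910397/828175307938 ≈ -0.26147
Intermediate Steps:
q = -46918/15371 ≈ -3.0524
q/(-2486) + 11387/(-43346) = -46918/15371/(-2486) + 11387/(-43346) = -46918/15371*(-1/2486) + 11387*(-1/43346) = 23459/19106153 - 11387/43346 = -216544910397/828175307938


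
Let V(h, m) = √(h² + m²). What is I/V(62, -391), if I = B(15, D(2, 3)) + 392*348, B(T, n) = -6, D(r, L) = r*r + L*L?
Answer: 27282*√6269/6269 ≈ 344.57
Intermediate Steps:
D(r, L) = L² + r² (D(r, L) = r² + L² = L² + r²)
I = 136410 (I = -6 + 392*348 = -6 + 136416 = 136410)
I/V(62, -391) = 136410/(√(62² + (-391)²)) = 136410/(√(3844 + 152881)) = 136410/(√156725) = 136410/((5*√6269)) = 136410*(√6269/31345) = 27282*√6269/6269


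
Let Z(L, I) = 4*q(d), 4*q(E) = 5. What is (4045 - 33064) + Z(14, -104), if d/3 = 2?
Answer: -29014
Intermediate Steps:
d = 6 (d = 3*2 = 6)
q(E) = 5/4 (q(E) = (¼)*5 = 5/4)
Z(L, I) = 5 (Z(L, I) = 4*(5/4) = 5)
(4045 - 33064) + Z(14, -104) = (4045 - 33064) + 5 = -29019 + 5 = -29014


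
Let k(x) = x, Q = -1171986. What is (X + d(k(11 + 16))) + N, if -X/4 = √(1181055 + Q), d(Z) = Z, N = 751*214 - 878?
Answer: 159863 - 4*√9069 ≈ 1.5948e+5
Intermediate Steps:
N = 159836 (N = 160714 - 878 = 159836)
X = -4*√9069 (X = -4*√(1181055 - 1171986) = -4*√9069 ≈ -380.93)
(X + d(k(11 + 16))) + N = (-4*√9069 + (11 + 16)) + 159836 = (-4*√9069 + 27) + 159836 = (27 - 4*√9069) + 159836 = 159863 - 4*√9069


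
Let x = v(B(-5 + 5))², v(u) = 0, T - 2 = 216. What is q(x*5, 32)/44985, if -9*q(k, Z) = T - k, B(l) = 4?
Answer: -218/404865 ≈ -0.00053845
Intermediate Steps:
T = 218 (T = 2 + 216 = 218)
x = 0 (x = 0² = 0)
q(k, Z) = -218/9 + k/9 (q(k, Z) = -(218 - k)/9 = -218/9 + k/9)
q(x*5, 32)/44985 = (-218/9 + (0*5)/9)/44985 = (-218/9 + (⅑)*0)*(1/44985) = (-218/9 + 0)*(1/44985) = -218/9*1/44985 = -218/404865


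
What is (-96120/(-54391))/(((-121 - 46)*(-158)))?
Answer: 48060/717580463 ≈ 6.6975e-5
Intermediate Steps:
(-96120/(-54391))/(((-121 - 46)*(-158))) = (-96120*(-1/54391))/((-167*(-158))) = (96120/54391)/26386 = (96120/54391)*(1/26386) = 48060/717580463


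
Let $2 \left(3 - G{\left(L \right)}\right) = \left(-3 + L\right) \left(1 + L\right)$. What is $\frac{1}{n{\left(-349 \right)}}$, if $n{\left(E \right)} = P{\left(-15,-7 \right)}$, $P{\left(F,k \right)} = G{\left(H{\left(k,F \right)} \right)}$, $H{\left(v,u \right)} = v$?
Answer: $- \frac{1}{27} \approx -0.037037$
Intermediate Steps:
$G{\left(L \right)} = 3 - \frac{\left(1 + L\right) \left(-3 + L\right)}{2}$ ($G{\left(L \right)} = 3 - \frac{\left(-3 + L\right) \left(1 + L\right)}{2} = 3 - \frac{\left(1 + L\right) \left(-3 + L\right)}{2}$)
$P{\left(F,k \right)} = \frac{9}{2} + k - \frac{k^{2}}{2}$
$n{\left(E \right)} = -27$ ($n{\left(E \right)} = \frac{9}{2} - 7 - \frac{\left(-7\right)^{2}}{2} = \frac{9}{2} - 7 - \frac{49}{2} = -27$)
$\frac{1}{n{\left(-349 \right)}} = \frac{1}{-27} = - \frac{1}{27}$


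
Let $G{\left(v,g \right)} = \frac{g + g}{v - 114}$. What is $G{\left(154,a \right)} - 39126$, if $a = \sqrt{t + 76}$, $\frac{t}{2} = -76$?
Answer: $-39126 + \frac{i \sqrt{19}}{10} \approx -39126.0 + 0.43589 i$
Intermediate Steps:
$t = -152$ ($t = 2 \left(-76\right) = -152$)
$a = 2 i \sqrt{19}$ ($a = \sqrt{-152 + 76} = \sqrt{-76} = 2 i \sqrt{19} \approx 8.7178 i$)
$G{\left(v,g \right)} = \frac{2 g}{-114 + v}$
$G{\left(154,a \right)} - 39126 = \frac{2 \cdot 2 i \sqrt{19}}{-114 + 154} - 39126 = \frac{2 \cdot 2 i \sqrt{19}}{40} - 39126 = 2 \cdot 2 i \sqrt{19} \cdot \frac{1}{40} - 39126 = \frac{i \sqrt{19}}{10} - 39126 = -39126 + \frac{i \sqrt{19}}{10}$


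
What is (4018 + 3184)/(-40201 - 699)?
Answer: -3601/20450 ≈ -0.17609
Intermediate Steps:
(4018 + 3184)/(-40201 - 699) = 7202/(-40900) = 7202*(-1/40900) = -3601/20450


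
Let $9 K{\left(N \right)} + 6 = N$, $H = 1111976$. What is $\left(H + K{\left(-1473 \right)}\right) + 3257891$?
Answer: $\frac{13109108}{3} \approx 4.3697 \cdot 10^{6}$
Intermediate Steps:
$K{\left(N \right)} = - \frac{2}{3} + \frac{N}{9}$
$\left(H + K{\left(-1473 \right)}\right) + 3257891 = \left(1111976 + \left(- \frac{2}{3} + \frac{1}{9} \left(-1473\right)\right)\right) + 3257891 = \left(1111976 - \frac{493}{3}\right) + 3257891 = \frac{3335435}{3} + 3257891 = \frac{13109108}{3}$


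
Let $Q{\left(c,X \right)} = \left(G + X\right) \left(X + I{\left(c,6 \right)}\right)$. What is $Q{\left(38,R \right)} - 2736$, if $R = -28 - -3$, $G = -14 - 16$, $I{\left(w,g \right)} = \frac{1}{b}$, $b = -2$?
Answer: $- \frac{2667}{2} \approx -1333.5$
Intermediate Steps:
$I{\left(w,g \right)} = - \frac{1}{2}$ ($I{\left(w,g \right)} = \frac{1}{-2} = - \frac{1}{2}$)
$G = -30$
$R = -25$ ($R = -28 + 3 = -25$)
$Q{\left(c,X \right)} = \left(-30 + X\right) \left(- \frac{1}{2} + X\right)$ ($Q{\left(c,X \right)} = \left(-30 + X\right) \left(X - \frac{1}{2}\right) = \left(-30 + X\right) \left(- \frac{1}{2} + X\right)$)
$Q{\left(38,R \right)} - 2736 = \left(15 + \left(-25\right)^{2} - - \frac{1525}{2}\right) - 2736 = \left(15 + 625 + \frac{1525}{2}\right) - 2736 = \frac{2805}{2} - 2736 = - \frac{2667}{2}$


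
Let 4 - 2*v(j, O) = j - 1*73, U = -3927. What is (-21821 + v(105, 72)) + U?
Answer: -25762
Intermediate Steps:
v(j, O) = 77/2 - j/2 (v(j, O) = 2 - (j - 1*73)/2 = 2 - (j - 73)/2 = 2 - (-73 + j)/2 = 2 + (73/2 - j/2) = 77/2 - j/2)
(-21821 + v(105, 72)) + U = (-21821 + (77/2 - 1/2*105)) - 3927 = (-21821 + (77/2 - 105/2)) - 3927 = (-21821 - 14) - 3927 = -21835 - 3927 = -25762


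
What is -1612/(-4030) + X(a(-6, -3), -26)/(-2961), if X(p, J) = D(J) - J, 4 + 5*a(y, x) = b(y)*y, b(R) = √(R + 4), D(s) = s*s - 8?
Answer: 2452/14805 ≈ 0.16562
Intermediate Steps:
D(s) = -8 + s² (D(s) = s² - 8 = -8 + s²)
b(R) = √(4 + R)
a(y, x) = -⅘ + y*√(4 + y)/5 (a(y, x) = -⅘ + (√(4 + y)*y)/5 = -⅘ + (y*√(4 + y))/5 = -⅘ + y*√(4 + y)/5)
X(p, J) = -8 + J² - J (X(p, J) = (-8 + J²) - J = -8 + J² - J)
-1612/(-4030) + X(a(-6, -3), -26)/(-2961) = -1612/(-4030) + (-8 + (-26)² - 1*(-26))/(-2961) = -1612*(-1/4030) + (-8 + 676 + 26)*(-1/2961) = ⅖ + 694*(-1/2961) = ⅖ - 694/2961 = 2452/14805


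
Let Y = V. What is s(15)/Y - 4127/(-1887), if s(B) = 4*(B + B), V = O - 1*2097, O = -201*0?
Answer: 936431/439671 ≈ 2.1298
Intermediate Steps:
O = 0
V = -2097 (V = 0 - 1*2097 = 0 - 2097 = -2097)
Y = -2097
s(B) = 8*B (s(B) = 4*(2*B) = 8*B)
s(15)/Y - 4127/(-1887) = (8*15)/(-2097) - 4127/(-1887) = 120*(-1/2097) - 4127*(-1/1887) = -40/699 + 4127/1887 = 936431/439671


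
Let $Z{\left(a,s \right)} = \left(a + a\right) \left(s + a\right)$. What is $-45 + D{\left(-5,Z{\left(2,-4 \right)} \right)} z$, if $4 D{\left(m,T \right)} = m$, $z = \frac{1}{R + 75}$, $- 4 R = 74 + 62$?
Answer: $- \frac{7385}{164} \approx -45.031$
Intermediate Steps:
$R = -34$ ($R = - \frac{74 + 62}{4} = \left(- \frac{1}{4}\right) 136 = -34$)
$Z{\left(a,s \right)} = 2 a \left(a + s\right)$
$z = \frac{1}{41}$ ($z = \frac{1}{-34 + 75} = \frac{1}{41} \approx 0.02439$)
$D{\left(m,T \right)} = \frac{m}{4}$
$-45 + D{\left(-5,Z{\left(2,-4 \right)} \right)} z = -45 + \frac{1}{4} \left(-5\right) \frac{1}{41} = -45 - \frac{5}{164} = - \frac{7385}{164}$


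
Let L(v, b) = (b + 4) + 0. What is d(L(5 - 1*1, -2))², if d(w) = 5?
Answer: 25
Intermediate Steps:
L(v, b) = 4 + b (L(v, b) = (4 + b) + 0 = 4 + b)
d(L(5 - 1*1, -2))² = 5² = 25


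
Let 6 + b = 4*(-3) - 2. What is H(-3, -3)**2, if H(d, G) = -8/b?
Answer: 4/25 ≈ 0.16000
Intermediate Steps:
b = -20 (b = -6 + (4*(-3) - 2) = -6 + (-12 - 2) = -6 - 14 = -20)
H(d, G) = 2/5 (H(d, G) = -8/(-20) = -8*(-1/20) = 2/5)
H(-3, -3)**2 = (2/5)**2 = 4/25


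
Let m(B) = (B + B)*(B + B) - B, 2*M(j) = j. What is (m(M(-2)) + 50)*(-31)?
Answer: -1705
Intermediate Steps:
M(j) = j/2
m(B) = -B + 4*B**2 (m(B) = (2*B)*(2*B) - B = 4*B**2 - B = -B + 4*B**2)
(m(M(-2)) + 50)*(-31) = (((1/2)*(-2))*(-1 + 4*((1/2)*(-2))) + 50)*(-31) = (-(-1 + 4*(-1)) + 50)*(-31) = (-(-1 - 4) + 50)*(-31) = (-1*(-5) + 50)*(-31) = (5 + 50)*(-31) = 55*(-31) = -1705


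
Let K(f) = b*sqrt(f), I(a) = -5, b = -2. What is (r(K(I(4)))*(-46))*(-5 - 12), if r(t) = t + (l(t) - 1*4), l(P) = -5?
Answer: -7038 - 1564*I*sqrt(5) ≈ -7038.0 - 3497.2*I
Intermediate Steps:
K(f) = -2*sqrt(f)
r(t) = -9 + t (r(t) = t + (-5 - 1*4) = t + (-5 - 4) = t - 9 = -9 + t)
(r(K(I(4)))*(-46))*(-5 - 12) = ((-9 - 2*I*sqrt(5))*(-46))*(-5 - 12) = ((-9 - 2*I*sqrt(5))*(-46))*(-17) = (414 + 92*I*sqrt(5))*(-17) = -7038 - 1564*I*sqrt(5)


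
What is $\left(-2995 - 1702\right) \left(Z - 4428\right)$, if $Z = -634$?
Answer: $23776214$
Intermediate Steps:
$\left(-2995 - 1702\right) \left(Z - 4428\right) = \left(-2995 - 1702\right) \left(-634 - 4428\right) = \left(-4697\right) \left(-5062\right) = 23776214$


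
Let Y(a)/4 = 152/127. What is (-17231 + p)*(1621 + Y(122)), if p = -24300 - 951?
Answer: -8771470950/127 ≈ -6.9067e+7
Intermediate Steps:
p = -25251
Y(a) = 608/127 (Y(a) = 4*(152/127) = 608/127)
(-17231 + p)*(1621 + Y(122)) = (-17231 - 25251)*(1621 + 608/127) = -42482*206475/127 = -8771470950/127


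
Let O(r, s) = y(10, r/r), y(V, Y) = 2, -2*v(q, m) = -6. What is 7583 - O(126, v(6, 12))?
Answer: 7581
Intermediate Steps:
v(q, m) = 3 (v(q, m) = -½*(-6) = 3)
O(r, s) = 2
7583 - O(126, v(6, 12)) = 7583 - 1*2 = 7583 - 2 = 7581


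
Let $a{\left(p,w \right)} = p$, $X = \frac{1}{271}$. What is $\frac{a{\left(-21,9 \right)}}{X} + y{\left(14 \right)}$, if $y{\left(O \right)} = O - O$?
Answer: $-5691$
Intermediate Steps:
$X = \frac{1}{271} \approx 0.00369$
$y{\left(O \right)} = 0$
$\frac{a{\left(-21,9 \right)}}{X} + y{\left(14 \right)} = \frac{1}{\frac{1}{271}} \left(-21\right) + 0 = 271 \left(-21\right) + 0 = -5691 + 0 = -5691$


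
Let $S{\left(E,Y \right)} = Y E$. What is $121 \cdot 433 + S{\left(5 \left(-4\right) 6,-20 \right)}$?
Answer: $54793$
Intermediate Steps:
$S{\left(E,Y \right)} = E Y$
$121 \cdot 433 + S{\left(5 \left(-4\right) 6,-20 \right)} = 121 \cdot 433 + 5 \left(-4\right) 6 \left(-20\right) = 52393 + \left(-20\right) 6 \left(-20\right) = 52393 - -2400 = 52393 + 2400 = 54793$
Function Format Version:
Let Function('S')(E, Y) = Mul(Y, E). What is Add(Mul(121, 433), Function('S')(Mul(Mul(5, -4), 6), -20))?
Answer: 54793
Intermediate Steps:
Function('S')(E, Y) = Mul(E, Y)
Add(Mul(121, 433), Function('S')(Mul(Mul(5, -4), 6), -20)) = Add(Mul(121, 433), Mul(Mul(Mul(5, -4), 6), -20)) = Add(52393, Mul(Mul(-20, 6), -20)) = Add(52393, Mul(-120, -20)) = Add(52393, 2400) = 54793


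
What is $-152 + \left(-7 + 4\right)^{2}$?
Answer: $-143$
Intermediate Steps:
$-152 + \left(-7 + 4\right)^{2} = -152 + \left(-3\right)^{2} = -152 + 9 = -143$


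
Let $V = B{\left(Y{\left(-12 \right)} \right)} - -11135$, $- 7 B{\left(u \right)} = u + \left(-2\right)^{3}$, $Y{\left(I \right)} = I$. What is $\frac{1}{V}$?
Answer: $\frac{7}{77965} \approx 8.9784 \cdot 10^{-5}$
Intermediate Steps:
$B{\left(u \right)} = \frac{8}{7} - \frac{u}{7}$ ($B{\left(u \right)} = - \frac{u + \left(-2\right)^{3}}{7} = - \frac{u - 8}{7} = - \frac{-8 + u}{7} = \frac{8}{7} - \frac{u}{7}$)
$V = \frac{77965}{7}$ ($V = \left(\frac{8}{7} - - \frac{12}{7}\right) - -11135 = \left(\frac{8}{7} + \frac{12}{7}\right) + 11135 = \frac{20}{7} + 11135 = \frac{77965}{7} \approx 11138.0$)
$\frac{1}{V} = \frac{1}{\frac{77965}{7}} = \frac{7}{77965}$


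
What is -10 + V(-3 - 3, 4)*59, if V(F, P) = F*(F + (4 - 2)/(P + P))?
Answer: 4051/2 ≈ 2025.5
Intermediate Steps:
V(F, P) = F*(F + 1/P) (V(F, P) = F*(F + 2/((2*P))) = F*(F + 2*(1/(2*P))) = F*(F + 1/P))
-10 + V(-3 - 3, 4)*59 = -10 + ((-3 - 3)**2 + (-3 - 3)/4)*59 = -10 + ((-6)**2 - 6*1/4)*59 = -10 + (36 - 3/2)*59 = -10 + (69/2)*59 = -10 + 4071/2 = 4051/2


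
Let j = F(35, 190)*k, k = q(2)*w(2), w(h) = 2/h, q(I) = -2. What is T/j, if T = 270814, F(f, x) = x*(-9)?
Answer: 135407/1710 ≈ 79.185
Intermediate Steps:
F(f, x) = -9*x
k = -2 (k = -4/2 = -2*1 = -2)
j = 3420 (j = -9*190*(-2) = -1710*(-2) = 3420)
T/j = 270814/3420 = 270814*(1/3420) = 135407/1710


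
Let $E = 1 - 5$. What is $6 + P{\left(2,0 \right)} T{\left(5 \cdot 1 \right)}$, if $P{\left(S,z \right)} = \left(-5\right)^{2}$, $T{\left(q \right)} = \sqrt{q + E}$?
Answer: $31$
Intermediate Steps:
$E = -4$
$T{\left(q \right)} = \sqrt{-4 + q}$ ($T{\left(q \right)} = \sqrt{q - 4} = \sqrt{-4 + q}$)
$P{\left(S,z \right)} = 25$
$6 + P{\left(2,0 \right)} T{\left(5 \cdot 1 \right)} = 6 + 25 \sqrt{-4 + 5 \cdot 1} = 6 + 25 \sqrt{-4 + 5} = 6 + 25 \sqrt{1} = 6 + 25 \cdot 1 = 6 + 25 = 31$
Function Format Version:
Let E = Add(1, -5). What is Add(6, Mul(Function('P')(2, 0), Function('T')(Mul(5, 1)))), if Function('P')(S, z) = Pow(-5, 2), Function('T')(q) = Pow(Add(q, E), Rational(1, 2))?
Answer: 31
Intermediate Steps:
E = -4
Function('T')(q) = Pow(Add(-4, q), Rational(1, 2)) (Function('T')(q) = Pow(Add(q, -4), Rational(1, 2)) = Pow(Add(-4, q), Rational(1, 2)))
Function('P')(S, z) = 25
Add(6, Mul(Function('P')(2, 0), Function('T')(Mul(5, 1)))) = Add(6, Mul(25, Pow(Add(-4, Mul(5, 1)), Rational(1, 2)))) = Add(6, Mul(25, Pow(Add(-4, 5), Rational(1, 2)))) = Add(6, Mul(25, Pow(1, Rational(1, 2)))) = Add(6, Mul(25, 1)) = Add(6, 25) = 31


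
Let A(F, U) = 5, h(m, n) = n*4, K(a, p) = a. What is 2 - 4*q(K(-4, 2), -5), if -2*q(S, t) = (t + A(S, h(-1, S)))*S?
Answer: 2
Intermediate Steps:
h(m, n) = 4*n
q(S, t) = -S*(5 + t)/2 (q(S, t) = -(t + 5)*S/2 = -(5 + t)*S/2 = -S*(5 + t)/2)
2 - 4*q(K(-4, 2), -5) = 2 - (-2)*(-4)*(5 - 5) = 2 - (-2)*(-4)*0 = 2 - 4*0 = 2 + 0 = 2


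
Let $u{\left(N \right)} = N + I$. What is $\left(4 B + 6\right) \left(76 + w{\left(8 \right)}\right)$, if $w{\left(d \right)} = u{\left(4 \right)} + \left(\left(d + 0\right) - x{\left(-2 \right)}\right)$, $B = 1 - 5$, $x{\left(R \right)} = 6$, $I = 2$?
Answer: $-840$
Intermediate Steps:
$B = -4$ ($B = 1 - 5 = -4$)
$u{\left(N \right)} = 2 + N$ ($u{\left(N \right)} = N + 2 = 2 + N$)
$w{\left(d \right)} = d$ ($w{\left(d \right)} = \left(2 + 4\right) + \left(\left(d + 0\right) - 6\right) = 6 + \left(d - 6\right) = 6 + \left(-6 + d\right) = d$)
$\left(4 B + 6\right) \left(76 + w{\left(8 \right)}\right) = \left(4 \left(-4\right) + 6\right) \left(76 + 8\right) = \left(-16 + 6\right) 84 = \left(-10\right) 84 = -840$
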